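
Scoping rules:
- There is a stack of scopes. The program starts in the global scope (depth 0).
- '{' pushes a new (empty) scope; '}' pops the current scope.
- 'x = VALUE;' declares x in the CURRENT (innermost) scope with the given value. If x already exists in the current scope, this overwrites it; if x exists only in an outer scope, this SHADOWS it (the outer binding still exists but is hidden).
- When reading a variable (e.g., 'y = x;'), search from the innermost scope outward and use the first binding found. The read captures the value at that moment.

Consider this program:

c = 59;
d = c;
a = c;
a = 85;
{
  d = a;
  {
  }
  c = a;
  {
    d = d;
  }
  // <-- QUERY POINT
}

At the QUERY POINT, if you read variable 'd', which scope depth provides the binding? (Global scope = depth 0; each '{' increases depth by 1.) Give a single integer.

Answer: 1

Derivation:
Step 1: declare c=59 at depth 0
Step 2: declare d=(read c)=59 at depth 0
Step 3: declare a=(read c)=59 at depth 0
Step 4: declare a=85 at depth 0
Step 5: enter scope (depth=1)
Step 6: declare d=(read a)=85 at depth 1
Step 7: enter scope (depth=2)
Step 8: exit scope (depth=1)
Step 9: declare c=(read a)=85 at depth 1
Step 10: enter scope (depth=2)
Step 11: declare d=(read d)=85 at depth 2
Step 12: exit scope (depth=1)
Visible at query point: a=85 c=85 d=85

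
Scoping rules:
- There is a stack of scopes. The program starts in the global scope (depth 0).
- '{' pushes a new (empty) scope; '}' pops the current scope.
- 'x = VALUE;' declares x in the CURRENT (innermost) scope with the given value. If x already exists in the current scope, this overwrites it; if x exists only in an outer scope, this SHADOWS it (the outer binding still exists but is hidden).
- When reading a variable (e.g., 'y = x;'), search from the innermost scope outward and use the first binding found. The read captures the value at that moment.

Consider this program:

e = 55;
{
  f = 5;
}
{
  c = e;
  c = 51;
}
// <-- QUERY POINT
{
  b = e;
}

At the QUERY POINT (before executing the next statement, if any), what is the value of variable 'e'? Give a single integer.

Step 1: declare e=55 at depth 0
Step 2: enter scope (depth=1)
Step 3: declare f=5 at depth 1
Step 4: exit scope (depth=0)
Step 5: enter scope (depth=1)
Step 6: declare c=(read e)=55 at depth 1
Step 7: declare c=51 at depth 1
Step 8: exit scope (depth=0)
Visible at query point: e=55

Answer: 55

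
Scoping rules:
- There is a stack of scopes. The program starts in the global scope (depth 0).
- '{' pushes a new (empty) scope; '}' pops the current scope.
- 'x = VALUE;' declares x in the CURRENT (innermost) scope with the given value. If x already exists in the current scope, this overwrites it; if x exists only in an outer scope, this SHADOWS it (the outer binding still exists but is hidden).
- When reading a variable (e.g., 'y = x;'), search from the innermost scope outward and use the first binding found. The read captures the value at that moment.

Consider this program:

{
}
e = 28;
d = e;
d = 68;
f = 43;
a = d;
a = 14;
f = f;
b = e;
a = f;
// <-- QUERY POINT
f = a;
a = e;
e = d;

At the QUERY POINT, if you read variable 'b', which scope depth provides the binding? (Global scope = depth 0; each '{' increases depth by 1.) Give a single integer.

Answer: 0

Derivation:
Step 1: enter scope (depth=1)
Step 2: exit scope (depth=0)
Step 3: declare e=28 at depth 0
Step 4: declare d=(read e)=28 at depth 0
Step 5: declare d=68 at depth 0
Step 6: declare f=43 at depth 0
Step 7: declare a=(read d)=68 at depth 0
Step 8: declare a=14 at depth 0
Step 9: declare f=(read f)=43 at depth 0
Step 10: declare b=(read e)=28 at depth 0
Step 11: declare a=(read f)=43 at depth 0
Visible at query point: a=43 b=28 d=68 e=28 f=43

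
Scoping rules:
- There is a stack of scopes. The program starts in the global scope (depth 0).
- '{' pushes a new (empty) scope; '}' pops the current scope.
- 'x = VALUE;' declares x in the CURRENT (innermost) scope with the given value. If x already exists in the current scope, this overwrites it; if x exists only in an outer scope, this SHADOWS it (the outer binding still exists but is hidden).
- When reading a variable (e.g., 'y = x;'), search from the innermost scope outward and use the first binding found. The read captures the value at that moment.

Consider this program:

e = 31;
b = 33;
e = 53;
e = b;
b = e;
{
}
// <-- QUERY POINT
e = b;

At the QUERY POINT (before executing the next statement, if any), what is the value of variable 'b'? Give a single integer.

Answer: 33

Derivation:
Step 1: declare e=31 at depth 0
Step 2: declare b=33 at depth 0
Step 3: declare e=53 at depth 0
Step 4: declare e=(read b)=33 at depth 0
Step 5: declare b=(read e)=33 at depth 0
Step 6: enter scope (depth=1)
Step 7: exit scope (depth=0)
Visible at query point: b=33 e=33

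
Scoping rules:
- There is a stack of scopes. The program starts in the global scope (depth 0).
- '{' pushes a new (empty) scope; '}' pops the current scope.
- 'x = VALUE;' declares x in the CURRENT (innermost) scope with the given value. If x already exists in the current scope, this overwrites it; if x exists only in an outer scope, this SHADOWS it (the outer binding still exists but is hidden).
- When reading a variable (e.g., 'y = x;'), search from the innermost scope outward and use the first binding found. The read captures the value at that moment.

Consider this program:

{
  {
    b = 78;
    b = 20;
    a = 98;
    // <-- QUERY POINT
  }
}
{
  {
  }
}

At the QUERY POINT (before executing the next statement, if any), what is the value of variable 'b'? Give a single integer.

Step 1: enter scope (depth=1)
Step 2: enter scope (depth=2)
Step 3: declare b=78 at depth 2
Step 4: declare b=20 at depth 2
Step 5: declare a=98 at depth 2
Visible at query point: a=98 b=20

Answer: 20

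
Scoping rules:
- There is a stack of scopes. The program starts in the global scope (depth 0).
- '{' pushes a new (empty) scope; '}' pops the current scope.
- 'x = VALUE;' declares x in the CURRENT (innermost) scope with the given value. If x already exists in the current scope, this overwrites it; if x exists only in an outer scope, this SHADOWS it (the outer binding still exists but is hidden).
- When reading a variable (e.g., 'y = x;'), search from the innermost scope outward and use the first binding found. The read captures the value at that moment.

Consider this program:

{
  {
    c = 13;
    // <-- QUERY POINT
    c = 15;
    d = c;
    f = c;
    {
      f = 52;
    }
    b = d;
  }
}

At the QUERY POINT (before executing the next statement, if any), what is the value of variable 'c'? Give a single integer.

Answer: 13

Derivation:
Step 1: enter scope (depth=1)
Step 2: enter scope (depth=2)
Step 3: declare c=13 at depth 2
Visible at query point: c=13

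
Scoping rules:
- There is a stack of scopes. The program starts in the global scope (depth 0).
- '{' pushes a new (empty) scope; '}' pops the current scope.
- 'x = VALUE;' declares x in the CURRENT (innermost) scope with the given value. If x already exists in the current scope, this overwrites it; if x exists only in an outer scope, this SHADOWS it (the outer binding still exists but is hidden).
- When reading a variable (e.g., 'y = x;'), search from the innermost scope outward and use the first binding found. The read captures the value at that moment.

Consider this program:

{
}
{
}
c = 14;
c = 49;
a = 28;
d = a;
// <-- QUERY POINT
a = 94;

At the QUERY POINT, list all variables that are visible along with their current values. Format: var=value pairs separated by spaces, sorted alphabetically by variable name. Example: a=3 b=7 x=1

Step 1: enter scope (depth=1)
Step 2: exit scope (depth=0)
Step 3: enter scope (depth=1)
Step 4: exit scope (depth=0)
Step 5: declare c=14 at depth 0
Step 6: declare c=49 at depth 0
Step 7: declare a=28 at depth 0
Step 8: declare d=(read a)=28 at depth 0
Visible at query point: a=28 c=49 d=28

Answer: a=28 c=49 d=28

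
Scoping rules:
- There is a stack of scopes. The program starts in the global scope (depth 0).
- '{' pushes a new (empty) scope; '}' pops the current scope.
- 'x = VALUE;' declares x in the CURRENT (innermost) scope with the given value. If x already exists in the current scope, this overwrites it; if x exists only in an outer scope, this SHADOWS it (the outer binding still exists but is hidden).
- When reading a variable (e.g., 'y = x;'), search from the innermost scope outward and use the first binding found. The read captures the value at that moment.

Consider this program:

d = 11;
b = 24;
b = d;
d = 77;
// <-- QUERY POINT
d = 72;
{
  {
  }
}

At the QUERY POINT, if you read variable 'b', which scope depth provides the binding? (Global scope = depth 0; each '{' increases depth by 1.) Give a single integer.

Answer: 0

Derivation:
Step 1: declare d=11 at depth 0
Step 2: declare b=24 at depth 0
Step 3: declare b=(read d)=11 at depth 0
Step 4: declare d=77 at depth 0
Visible at query point: b=11 d=77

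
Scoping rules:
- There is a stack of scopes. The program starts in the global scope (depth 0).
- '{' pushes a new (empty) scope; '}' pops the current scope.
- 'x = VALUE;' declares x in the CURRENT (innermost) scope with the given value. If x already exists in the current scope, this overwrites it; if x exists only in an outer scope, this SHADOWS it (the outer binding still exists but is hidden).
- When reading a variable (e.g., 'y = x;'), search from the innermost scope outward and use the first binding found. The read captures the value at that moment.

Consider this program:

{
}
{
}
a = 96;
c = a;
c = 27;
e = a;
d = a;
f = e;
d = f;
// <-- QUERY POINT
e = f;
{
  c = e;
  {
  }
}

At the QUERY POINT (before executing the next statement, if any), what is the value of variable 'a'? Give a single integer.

Answer: 96

Derivation:
Step 1: enter scope (depth=1)
Step 2: exit scope (depth=0)
Step 3: enter scope (depth=1)
Step 4: exit scope (depth=0)
Step 5: declare a=96 at depth 0
Step 6: declare c=(read a)=96 at depth 0
Step 7: declare c=27 at depth 0
Step 8: declare e=(read a)=96 at depth 0
Step 9: declare d=(read a)=96 at depth 0
Step 10: declare f=(read e)=96 at depth 0
Step 11: declare d=(read f)=96 at depth 0
Visible at query point: a=96 c=27 d=96 e=96 f=96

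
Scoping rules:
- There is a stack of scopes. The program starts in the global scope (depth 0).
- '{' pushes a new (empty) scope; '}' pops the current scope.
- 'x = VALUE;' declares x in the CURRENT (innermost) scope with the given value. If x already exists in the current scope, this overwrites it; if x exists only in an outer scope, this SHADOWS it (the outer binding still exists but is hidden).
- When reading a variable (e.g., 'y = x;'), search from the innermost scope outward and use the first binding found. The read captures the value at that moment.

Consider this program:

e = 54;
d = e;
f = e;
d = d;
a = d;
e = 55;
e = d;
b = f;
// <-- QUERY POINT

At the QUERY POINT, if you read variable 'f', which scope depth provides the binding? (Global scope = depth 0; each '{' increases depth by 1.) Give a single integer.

Answer: 0

Derivation:
Step 1: declare e=54 at depth 0
Step 2: declare d=(read e)=54 at depth 0
Step 3: declare f=(read e)=54 at depth 0
Step 4: declare d=(read d)=54 at depth 0
Step 5: declare a=(read d)=54 at depth 0
Step 6: declare e=55 at depth 0
Step 7: declare e=(read d)=54 at depth 0
Step 8: declare b=(read f)=54 at depth 0
Visible at query point: a=54 b=54 d=54 e=54 f=54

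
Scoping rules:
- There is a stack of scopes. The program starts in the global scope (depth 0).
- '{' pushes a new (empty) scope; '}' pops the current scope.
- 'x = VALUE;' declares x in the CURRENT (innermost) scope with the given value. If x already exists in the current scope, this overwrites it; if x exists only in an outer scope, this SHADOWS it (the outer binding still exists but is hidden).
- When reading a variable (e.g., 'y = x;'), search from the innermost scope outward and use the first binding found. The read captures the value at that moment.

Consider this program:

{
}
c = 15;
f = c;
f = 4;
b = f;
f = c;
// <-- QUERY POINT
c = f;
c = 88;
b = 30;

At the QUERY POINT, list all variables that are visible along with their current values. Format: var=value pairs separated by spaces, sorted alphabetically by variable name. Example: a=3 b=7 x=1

Answer: b=4 c=15 f=15

Derivation:
Step 1: enter scope (depth=1)
Step 2: exit scope (depth=0)
Step 3: declare c=15 at depth 0
Step 4: declare f=(read c)=15 at depth 0
Step 5: declare f=4 at depth 0
Step 6: declare b=(read f)=4 at depth 0
Step 7: declare f=(read c)=15 at depth 0
Visible at query point: b=4 c=15 f=15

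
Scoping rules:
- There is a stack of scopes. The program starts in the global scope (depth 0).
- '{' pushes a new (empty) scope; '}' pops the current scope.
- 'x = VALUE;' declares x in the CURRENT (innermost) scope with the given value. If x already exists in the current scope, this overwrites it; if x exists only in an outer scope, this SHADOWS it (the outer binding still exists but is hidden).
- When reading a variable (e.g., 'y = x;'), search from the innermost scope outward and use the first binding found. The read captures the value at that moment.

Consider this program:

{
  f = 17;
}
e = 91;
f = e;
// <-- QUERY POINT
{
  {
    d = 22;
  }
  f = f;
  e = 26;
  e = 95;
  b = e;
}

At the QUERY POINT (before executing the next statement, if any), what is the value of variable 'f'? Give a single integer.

Answer: 91

Derivation:
Step 1: enter scope (depth=1)
Step 2: declare f=17 at depth 1
Step 3: exit scope (depth=0)
Step 4: declare e=91 at depth 0
Step 5: declare f=(read e)=91 at depth 0
Visible at query point: e=91 f=91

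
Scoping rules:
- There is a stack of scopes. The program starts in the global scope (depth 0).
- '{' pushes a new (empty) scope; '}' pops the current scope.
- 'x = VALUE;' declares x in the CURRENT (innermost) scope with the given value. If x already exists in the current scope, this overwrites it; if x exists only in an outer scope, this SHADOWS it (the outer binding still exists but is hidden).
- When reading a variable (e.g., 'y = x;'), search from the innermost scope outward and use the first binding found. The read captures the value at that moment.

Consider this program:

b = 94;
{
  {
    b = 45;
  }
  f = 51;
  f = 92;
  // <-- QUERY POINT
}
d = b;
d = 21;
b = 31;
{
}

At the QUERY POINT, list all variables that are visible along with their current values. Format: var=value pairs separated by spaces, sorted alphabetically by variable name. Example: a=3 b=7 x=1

Step 1: declare b=94 at depth 0
Step 2: enter scope (depth=1)
Step 3: enter scope (depth=2)
Step 4: declare b=45 at depth 2
Step 5: exit scope (depth=1)
Step 6: declare f=51 at depth 1
Step 7: declare f=92 at depth 1
Visible at query point: b=94 f=92

Answer: b=94 f=92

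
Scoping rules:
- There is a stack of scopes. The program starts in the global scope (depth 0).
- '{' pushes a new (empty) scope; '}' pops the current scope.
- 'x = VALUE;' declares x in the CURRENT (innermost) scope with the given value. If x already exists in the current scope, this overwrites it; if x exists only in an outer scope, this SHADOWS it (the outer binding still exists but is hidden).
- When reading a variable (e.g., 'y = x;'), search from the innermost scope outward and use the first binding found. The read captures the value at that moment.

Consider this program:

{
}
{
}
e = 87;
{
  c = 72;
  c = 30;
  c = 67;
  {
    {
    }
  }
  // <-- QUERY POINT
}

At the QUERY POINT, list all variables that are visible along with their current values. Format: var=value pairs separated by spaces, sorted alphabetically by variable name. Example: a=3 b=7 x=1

Answer: c=67 e=87

Derivation:
Step 1: enter scope (depth=1)
Step 2: exit scope (depth=0)
Step 3: enter scope (depth=1)
Step 4: exit scope (depth=0)
Step 5: declare e=87 at depth 0
Step 6: enter scope (depth=1)
Step 7: declare c=72 at depth 1
Step 8: declare c=30 at depth 1
Step 9: declare c=67 at depth 1
Step 10: enter scope (depth=2)
Step 11: enter scope (depth=3)
Step 12: exit scope (depth=2)
Step 13: exit scope (depth=1)
Visible at query point: c=67 e=87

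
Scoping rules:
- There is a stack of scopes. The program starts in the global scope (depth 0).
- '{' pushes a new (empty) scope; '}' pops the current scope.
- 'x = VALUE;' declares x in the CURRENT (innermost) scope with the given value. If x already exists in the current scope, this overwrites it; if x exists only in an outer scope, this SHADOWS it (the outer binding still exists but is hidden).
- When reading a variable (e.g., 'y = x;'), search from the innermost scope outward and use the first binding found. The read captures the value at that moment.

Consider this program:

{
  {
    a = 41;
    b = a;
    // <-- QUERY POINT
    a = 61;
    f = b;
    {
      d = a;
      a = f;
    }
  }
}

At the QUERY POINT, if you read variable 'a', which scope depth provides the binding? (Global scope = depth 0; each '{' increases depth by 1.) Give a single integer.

Step 1: enter scope (depth=1)
Step 2: enter scope (depth=2)
Step 3: declare a=41 at depth 2
Step 4: declare b=(read a)=41 at depth 2
Visible at query point: a=41 b=41

Answer: 2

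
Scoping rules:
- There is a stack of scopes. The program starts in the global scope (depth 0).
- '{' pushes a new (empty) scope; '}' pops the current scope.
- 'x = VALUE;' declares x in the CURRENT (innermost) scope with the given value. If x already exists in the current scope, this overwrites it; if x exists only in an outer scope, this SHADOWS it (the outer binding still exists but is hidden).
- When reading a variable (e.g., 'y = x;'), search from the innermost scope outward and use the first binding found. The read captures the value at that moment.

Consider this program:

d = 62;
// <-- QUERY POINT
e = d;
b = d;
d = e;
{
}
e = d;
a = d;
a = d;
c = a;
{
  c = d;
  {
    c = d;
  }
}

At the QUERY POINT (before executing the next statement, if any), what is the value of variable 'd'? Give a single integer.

Step 1: declare d=62 at depth 0
Visible at query point: d=62

Answer: 62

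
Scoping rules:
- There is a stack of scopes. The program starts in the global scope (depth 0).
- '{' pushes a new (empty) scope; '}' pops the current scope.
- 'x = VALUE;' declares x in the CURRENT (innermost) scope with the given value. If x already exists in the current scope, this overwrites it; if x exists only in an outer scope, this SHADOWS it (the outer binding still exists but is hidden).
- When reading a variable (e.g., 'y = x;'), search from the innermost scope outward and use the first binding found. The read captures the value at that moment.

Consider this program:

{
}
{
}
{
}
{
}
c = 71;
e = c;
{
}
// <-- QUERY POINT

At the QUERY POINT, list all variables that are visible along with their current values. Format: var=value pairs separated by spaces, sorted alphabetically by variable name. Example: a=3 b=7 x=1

Answer: c=71 e=71

Derivation:
Step 1: enter scope (depth=1)
Step 2: exit scope (depth=0)
Step 3: enter scope (depth=1)
Step 4: exit scope (depth=0)
Step 5: enter scope (depth=1)
Step 6: exit scope (depth=0)
Step 7: enter scope (depth=1)
Step 8: exit scope (depth=0)
Step 9: declare c=71 at depth 0
Step 10: declare e=(read c)=71 at depth 0
Step 11: enter scope (depth=1)
Step 12: exit scope (depth=0)
Visible at query point: c=71 e=71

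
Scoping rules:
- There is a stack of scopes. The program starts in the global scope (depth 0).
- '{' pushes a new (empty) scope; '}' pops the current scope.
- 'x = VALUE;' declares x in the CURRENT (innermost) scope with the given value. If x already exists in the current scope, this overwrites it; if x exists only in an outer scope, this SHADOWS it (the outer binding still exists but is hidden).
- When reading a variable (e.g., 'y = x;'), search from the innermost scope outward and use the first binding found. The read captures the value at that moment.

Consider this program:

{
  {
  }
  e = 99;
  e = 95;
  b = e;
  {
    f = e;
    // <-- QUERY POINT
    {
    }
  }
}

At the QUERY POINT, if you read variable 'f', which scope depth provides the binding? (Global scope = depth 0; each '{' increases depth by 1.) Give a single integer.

Answer: 2

Derivation:
Step 1: enter scope (depth=1)
Step 2: enter scope (depth=2)
Step 3: exit scope (depth=1)
Step 4: declare e=99 at depth 1
Step 5: declare e=95 at depth 1
Step 6: declare b=(read e)=95 at depth 1
Step 7: enter scope (depth=2)
Step 8: declare f=(read e)=95 at depth 2
Visible at query point: b=95 e=95 f=95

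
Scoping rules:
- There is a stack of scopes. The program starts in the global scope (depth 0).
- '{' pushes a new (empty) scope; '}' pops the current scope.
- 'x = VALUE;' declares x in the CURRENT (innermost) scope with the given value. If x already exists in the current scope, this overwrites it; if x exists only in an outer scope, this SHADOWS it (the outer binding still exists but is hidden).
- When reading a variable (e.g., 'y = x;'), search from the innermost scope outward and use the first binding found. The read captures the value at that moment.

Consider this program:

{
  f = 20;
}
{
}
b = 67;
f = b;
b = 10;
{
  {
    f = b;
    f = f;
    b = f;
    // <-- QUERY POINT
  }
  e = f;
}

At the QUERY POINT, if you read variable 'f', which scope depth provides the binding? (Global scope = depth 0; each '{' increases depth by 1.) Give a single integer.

Answer: 2

Derivation:
Step 1: enter scope (depth=1)
Step 2: declare f=20 at depth 1
Step 3: exit scope (depth=0)
Step 4: enter scope (depth=1)
Step 5: exit scope (depth=0)
Step 6: declare b=67 at depth 0
Step 7: declare f=(read b)=67 at depth 0
Step 8: declare b=10 at depth 0
Step 9: enter scope (depth=1)
Step 10: enter scope (depth=2)
Step 11: declare f=(read b)=10 at depth 2
Step 12: declare f=(read f)=10 at depth 2
Step 13: declare b=(read f)=10 at depth 2
Visible at query point: b=10 f=10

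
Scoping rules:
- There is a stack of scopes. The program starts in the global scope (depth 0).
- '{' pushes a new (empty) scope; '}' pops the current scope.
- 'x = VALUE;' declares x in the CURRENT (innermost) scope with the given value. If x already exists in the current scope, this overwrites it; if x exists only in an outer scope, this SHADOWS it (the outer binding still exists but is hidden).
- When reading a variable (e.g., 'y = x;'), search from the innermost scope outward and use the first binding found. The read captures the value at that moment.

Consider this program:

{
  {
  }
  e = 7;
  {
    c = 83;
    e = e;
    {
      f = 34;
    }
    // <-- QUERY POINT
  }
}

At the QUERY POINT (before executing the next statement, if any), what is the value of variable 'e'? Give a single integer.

Answer: 7

Derivation:
Step 1: enter scope (depth=1)
Step 2: enter scope (depth=2)
Step 3: exit scope (depth=1)
Step 4: declare e=7 at depth 1
Step 5: enter scope (depth=2)
Step 6: declare c=83 at depth 2
Step 7: declare e=(read e)=7 at depth 2
Step 8: enter scope (depth=3)
Step 9: declare f=34 at depth 3
Step 10: exit scope (depth=2)
Visible at query point: c=83 e=7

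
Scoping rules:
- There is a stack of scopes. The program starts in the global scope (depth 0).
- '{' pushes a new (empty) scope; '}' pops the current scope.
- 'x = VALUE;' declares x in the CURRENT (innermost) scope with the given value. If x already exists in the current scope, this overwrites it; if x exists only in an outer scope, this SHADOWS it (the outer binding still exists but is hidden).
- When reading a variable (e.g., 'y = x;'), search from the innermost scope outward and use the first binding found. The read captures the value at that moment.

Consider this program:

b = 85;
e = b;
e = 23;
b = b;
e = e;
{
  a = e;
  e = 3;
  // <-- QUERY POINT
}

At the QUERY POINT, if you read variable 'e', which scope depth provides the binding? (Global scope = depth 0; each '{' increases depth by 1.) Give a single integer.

Step 1: declare b=85 at depth 0
Step 2: declare e=(read b)=85 at depth 0
Step 3: declare e=23 at depth 0
Step 4: declare b=(read b)=85 at depth 0
Step 5: declare e=(read e)=23 at depth 0
Step 6: enter scope (depth=1)
Step 7: declare a=(read e)=23 at depth 1
Step 8: declare e=3 at depth 1
Visible at query point: a=23 b=85 e=3

Answer: 1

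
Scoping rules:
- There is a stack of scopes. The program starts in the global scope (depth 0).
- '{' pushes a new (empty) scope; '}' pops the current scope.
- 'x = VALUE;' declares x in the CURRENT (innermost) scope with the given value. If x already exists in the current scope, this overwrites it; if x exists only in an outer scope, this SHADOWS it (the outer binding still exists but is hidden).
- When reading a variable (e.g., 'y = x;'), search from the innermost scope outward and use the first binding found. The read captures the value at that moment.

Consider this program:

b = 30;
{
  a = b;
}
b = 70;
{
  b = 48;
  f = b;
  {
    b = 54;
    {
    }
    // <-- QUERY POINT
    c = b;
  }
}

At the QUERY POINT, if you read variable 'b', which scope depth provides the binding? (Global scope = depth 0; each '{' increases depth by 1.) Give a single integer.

Answer: 2

Derivation:
Step 1: declare b=30 at depth 0
Step 2: enter scope (depth=1)
Step 3: declare a=(read b)=30 at depth 1
Step 4: exit scope (depth=0)
Step 5: declare b=70 at depth 0
Step 6: enter scope (depth=1)
Step 7: declare b=48 at depth 1
Step 8: declare f=(read b)=48 at depth 1
Step 9: enter scope (depth=2)
Step 10: declare b=54 at depth 2
Step 11: enter scope (depth=3)
Step 12: exit scope (depth=2)
Visible at query point: b=54 f=48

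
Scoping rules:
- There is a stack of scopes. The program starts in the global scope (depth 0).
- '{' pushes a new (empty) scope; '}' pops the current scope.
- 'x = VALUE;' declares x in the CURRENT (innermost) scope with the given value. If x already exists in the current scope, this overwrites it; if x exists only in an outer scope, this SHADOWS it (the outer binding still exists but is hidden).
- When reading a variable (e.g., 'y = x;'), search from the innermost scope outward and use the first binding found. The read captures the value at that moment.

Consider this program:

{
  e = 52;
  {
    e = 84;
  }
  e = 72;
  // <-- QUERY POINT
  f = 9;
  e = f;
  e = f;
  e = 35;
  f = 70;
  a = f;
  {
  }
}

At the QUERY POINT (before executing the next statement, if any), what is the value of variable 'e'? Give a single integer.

Answer: 72

Derivation:
Step 1: enter scope (depth=1)
Step 2: declare e=52 at depth 1
Step 3: enter scope (depth=2)
Step 4: declare e=84 at depth 2
Step 5: exit scope (depth=1)
Step 6: declare e=72 at depth 1
Visible at query point: e=72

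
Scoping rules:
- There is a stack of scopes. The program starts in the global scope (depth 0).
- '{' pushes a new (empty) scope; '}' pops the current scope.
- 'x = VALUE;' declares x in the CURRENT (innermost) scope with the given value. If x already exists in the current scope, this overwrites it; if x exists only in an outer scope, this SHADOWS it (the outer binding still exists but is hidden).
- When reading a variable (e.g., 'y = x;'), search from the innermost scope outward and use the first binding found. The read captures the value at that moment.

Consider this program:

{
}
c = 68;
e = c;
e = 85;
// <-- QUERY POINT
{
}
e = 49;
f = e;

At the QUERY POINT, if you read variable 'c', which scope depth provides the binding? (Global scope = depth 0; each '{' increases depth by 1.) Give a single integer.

Step 1: enter scope (depth=1)
Step 2: exit scope (depth=0)
Step 3: declare c=68 at depth 0
Step 4: declare e=(read c)=68 at depth 0
Step 5: declare e=85 at depth 0
Visible at query point: c=68 e=85

Answer: 0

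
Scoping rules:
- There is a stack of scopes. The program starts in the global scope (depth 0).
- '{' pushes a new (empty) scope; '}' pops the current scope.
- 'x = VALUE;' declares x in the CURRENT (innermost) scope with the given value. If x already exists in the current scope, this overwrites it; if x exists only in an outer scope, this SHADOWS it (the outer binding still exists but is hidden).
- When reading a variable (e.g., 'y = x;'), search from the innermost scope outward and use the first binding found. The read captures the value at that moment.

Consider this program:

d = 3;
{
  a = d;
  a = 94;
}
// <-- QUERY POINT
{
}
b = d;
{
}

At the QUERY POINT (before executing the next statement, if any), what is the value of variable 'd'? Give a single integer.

Step 1: declare d=3 at depth 0
Step 2: enter scope (depth=1)
Step 3: declare a=(read d)=3 at depth 1
Step 4: declare a=94 at depth 1
Step 5: exit scope (depth=0)
Visible at query point: d=3

Answer: 3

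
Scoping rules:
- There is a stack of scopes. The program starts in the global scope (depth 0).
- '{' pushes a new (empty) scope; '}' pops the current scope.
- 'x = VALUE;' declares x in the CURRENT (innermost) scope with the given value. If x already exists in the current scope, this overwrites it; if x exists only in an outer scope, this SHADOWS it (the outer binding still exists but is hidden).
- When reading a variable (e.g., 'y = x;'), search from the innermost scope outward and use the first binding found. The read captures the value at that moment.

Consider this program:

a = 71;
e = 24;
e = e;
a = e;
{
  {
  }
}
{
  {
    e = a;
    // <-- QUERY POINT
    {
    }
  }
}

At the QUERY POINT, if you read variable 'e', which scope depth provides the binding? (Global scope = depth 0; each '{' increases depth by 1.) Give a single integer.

Step 1: declare a=71 at depth 0
Step 2: declare e=24 at depth 0
Step 3: declare e=(read e)=24 at depth 0
Step 4: declare a=(read e)=24 at depth 0
Step 5: enter scope (depth=1)
Step 6: enter scope (depth=2)
Step 7: exit scope (depth=1)
Step 8: exit scope (depth=0)
Step 9: enter scope (depth=1)
Step 10: enter scope (depth=2)
Step 11: declare e=(read a)=24 at depth 2
Visible at query point: a=24 e=24

Answer: 2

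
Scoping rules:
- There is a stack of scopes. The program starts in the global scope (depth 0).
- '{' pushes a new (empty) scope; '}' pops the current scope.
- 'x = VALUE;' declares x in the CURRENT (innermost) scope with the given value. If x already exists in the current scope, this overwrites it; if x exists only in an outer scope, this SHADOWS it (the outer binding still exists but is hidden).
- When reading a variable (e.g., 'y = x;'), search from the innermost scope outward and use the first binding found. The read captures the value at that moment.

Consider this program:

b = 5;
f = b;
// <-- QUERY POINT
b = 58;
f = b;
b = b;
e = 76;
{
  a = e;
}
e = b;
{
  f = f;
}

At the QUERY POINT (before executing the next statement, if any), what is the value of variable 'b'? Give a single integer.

Answer: 5

Derivation:
Step 1: declare b=5 at depth 0
Step 2: declare f=(read b)=5 at depth 0
Visible at query point: b=5 f=5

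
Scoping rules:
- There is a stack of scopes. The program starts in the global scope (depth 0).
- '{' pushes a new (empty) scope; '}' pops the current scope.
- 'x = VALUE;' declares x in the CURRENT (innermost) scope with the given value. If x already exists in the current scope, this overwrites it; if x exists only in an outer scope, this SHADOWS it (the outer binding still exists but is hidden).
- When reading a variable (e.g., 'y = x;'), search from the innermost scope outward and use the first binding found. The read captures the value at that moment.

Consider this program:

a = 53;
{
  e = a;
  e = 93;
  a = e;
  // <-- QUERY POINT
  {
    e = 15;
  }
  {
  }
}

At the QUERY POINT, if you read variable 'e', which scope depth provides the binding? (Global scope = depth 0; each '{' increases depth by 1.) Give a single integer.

Step 1: declare a=53 at depth 0
Step 2: enter scope (depth=1)
Step 3: declare e=(read a)=53 at depth 1
Step 4: declare e=93 at depth 1
Step 5: declare a=(read e)=93 at depth 1
Visible at query point: a=93 e=93

Answer: 1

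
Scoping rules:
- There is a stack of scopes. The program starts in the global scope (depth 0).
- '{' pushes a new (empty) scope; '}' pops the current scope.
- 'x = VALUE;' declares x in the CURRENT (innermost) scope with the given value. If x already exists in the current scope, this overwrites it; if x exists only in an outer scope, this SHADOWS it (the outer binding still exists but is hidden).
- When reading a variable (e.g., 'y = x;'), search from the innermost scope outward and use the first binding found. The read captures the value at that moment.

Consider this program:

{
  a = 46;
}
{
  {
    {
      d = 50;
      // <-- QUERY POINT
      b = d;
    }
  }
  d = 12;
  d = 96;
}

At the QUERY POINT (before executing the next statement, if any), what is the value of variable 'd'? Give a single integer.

Answer: 50

Derivation:
Step 1: enter scope (depth=1)
Step 2: declare a=46 at depth 1
Step 3: exit scope (depth=0)
Step 4: enter scope (depth=1)
Step 5: enter scope (depth=2)
Step 6: enter scope (depth=3)
Step 7: declare d=50 at depth 3
Visible at query point: d=50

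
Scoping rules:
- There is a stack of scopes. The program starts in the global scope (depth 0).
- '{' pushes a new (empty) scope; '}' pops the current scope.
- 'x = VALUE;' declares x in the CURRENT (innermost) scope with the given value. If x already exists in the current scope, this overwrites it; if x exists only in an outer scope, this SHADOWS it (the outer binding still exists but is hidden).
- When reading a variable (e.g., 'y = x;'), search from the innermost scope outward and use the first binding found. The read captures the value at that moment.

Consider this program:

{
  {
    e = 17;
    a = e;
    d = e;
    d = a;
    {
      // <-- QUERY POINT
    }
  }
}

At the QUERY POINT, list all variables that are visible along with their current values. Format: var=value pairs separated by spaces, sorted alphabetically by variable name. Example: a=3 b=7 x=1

Answer: a=17 d=17 e=17

Derivation:
Step 1: enter scope (depth=1)
Step 2: enter scope (depth=2)
Step 3: declare e=17 at depth 2
Step 4: declare a=(read e)=17 at depth 2
Step 5: declare d=(read e)=17 at depth 2
Step 6: declare d=(read a)=17 at depth 2
Step 7: enter scope (depth=3)
Visible at query point: a=17 d=17 e=17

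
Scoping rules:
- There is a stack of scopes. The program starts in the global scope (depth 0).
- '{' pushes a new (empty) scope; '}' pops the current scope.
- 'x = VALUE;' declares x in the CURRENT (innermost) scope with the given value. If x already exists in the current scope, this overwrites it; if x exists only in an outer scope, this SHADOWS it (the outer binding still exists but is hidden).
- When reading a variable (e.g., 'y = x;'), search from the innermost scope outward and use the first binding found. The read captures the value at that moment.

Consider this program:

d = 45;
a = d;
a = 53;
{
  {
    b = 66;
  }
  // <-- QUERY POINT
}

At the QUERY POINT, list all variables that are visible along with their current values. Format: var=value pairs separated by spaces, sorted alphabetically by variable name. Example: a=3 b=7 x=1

Answer: a=53 d=45

Derivation:
Step 1: declare d=45 at depth 0
Step 2: declare a=(read d)=45 at depth 0
Step 3: declare a=53 at depth 0
Step 4: enter scope (depth=1)
Step 5: enter scope (depth=2)
Step 6: declare b=66 at depth 2
Step 7: exit scope (depth=1)
Visible at query point: a=53 d=45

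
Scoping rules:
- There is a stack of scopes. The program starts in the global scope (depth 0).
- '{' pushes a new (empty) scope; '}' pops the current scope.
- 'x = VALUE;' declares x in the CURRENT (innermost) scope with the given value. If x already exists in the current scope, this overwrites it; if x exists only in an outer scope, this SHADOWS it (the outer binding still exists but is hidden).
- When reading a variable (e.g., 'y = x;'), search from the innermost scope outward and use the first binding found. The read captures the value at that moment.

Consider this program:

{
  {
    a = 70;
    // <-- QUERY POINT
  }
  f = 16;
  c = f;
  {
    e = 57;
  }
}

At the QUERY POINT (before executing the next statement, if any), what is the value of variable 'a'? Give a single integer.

Step 1: enter scope (depth=1)
Step 2: enter scope (depth=2)
Step 3: declare a=70 at depth 2
Visible at query point: a=70

Answer: 70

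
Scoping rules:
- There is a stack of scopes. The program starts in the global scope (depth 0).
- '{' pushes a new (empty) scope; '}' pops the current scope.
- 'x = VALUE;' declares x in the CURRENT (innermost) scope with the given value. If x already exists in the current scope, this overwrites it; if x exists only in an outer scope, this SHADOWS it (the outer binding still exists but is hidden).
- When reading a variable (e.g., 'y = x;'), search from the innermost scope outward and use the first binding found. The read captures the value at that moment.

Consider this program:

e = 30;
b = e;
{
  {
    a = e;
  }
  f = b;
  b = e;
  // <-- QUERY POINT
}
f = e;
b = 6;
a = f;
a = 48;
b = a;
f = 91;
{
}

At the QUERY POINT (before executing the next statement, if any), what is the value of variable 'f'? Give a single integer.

Answer: 30

Derivation:
Step 1: declare e=30 at depth 0
Step 2: declare b=(read e)=30 at depth 0
Step 3: enter scope (depth=1)
Step 4: enter scope (depth=2)
Step 5: declare a=(read e)=30 at depth 2
Step 6: exit scope (depth=1)
Step 7: declare f=(read b)=30 at depth 1
Step 8: declare b=(read e)=30 at depth 1
Visible at query point: b=30 e=30 f=30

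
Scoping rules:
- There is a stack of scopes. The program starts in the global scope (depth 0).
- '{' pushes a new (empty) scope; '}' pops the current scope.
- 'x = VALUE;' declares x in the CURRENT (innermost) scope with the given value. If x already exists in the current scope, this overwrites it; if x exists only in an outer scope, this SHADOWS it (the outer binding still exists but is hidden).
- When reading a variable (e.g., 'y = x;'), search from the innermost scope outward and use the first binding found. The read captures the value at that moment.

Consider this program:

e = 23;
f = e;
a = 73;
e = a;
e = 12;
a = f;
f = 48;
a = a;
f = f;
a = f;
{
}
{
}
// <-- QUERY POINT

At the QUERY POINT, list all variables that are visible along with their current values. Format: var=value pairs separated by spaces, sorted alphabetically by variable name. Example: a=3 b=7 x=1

Step 1: declare e=23 at depth 0
Step 2: declare f=(read e)=23 at depth 0
Step 3: declare a=73 at depth 0
Step 4: declare e=(read a)=73 at depth 0
Step 5: declare e=12 at depth 0
Step 6: declare a=(read f)=23 at depth 0
Step 7: declare f=48 at depth 0
Step 8: declare a=(read a)=23 at depth 0
Step 9: declare f=(read f)=48 at depth 0
Step 10: declare a=(read f)=48 at depth 0
Step 11: enter scope (depth=1)
Step 12: exit scope (depth=0)
Step 13: enter scope (depth=1)
Step 14: exit scope (depth=0)
Visible at query point: a=48 e=12 f=48

Answer: a=48 e=12 f=48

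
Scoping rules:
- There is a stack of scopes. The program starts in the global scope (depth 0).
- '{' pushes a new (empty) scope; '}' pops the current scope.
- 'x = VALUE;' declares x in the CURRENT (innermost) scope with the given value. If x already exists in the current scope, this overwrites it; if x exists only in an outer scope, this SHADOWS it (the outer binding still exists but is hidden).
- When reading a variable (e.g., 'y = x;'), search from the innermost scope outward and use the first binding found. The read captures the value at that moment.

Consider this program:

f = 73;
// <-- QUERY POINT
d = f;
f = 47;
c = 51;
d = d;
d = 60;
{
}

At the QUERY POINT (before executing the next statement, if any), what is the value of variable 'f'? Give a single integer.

Step 1: declare f=73 at depth 0
Visible at query point: f=73

Answer: 73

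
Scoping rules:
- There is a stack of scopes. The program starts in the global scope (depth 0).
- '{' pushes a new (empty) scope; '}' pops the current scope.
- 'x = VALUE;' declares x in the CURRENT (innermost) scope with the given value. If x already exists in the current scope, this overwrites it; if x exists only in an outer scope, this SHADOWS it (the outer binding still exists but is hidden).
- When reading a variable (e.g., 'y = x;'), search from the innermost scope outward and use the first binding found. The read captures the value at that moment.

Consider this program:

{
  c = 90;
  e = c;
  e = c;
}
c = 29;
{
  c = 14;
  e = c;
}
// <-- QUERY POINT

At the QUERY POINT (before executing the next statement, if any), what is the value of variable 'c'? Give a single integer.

Step 1: enter scope (depth=1)
Step 2: declare c=90 at depth 1
Step 3: declare e=(read c)=90 at depth 1
Step 4: declare e=(read c)=90 at depth 1
Step 5: exit scope (depth=0)
Step 6: declare c=29 at depth 0
Step 7: enter scope (depth=1)
Step 8: declare c=14 at depth 1
Step 9: declare e=(read c)=14 at depth 1
Step 10: exit scope (depth=0)
Visible at query point: c=29

Answer: 29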